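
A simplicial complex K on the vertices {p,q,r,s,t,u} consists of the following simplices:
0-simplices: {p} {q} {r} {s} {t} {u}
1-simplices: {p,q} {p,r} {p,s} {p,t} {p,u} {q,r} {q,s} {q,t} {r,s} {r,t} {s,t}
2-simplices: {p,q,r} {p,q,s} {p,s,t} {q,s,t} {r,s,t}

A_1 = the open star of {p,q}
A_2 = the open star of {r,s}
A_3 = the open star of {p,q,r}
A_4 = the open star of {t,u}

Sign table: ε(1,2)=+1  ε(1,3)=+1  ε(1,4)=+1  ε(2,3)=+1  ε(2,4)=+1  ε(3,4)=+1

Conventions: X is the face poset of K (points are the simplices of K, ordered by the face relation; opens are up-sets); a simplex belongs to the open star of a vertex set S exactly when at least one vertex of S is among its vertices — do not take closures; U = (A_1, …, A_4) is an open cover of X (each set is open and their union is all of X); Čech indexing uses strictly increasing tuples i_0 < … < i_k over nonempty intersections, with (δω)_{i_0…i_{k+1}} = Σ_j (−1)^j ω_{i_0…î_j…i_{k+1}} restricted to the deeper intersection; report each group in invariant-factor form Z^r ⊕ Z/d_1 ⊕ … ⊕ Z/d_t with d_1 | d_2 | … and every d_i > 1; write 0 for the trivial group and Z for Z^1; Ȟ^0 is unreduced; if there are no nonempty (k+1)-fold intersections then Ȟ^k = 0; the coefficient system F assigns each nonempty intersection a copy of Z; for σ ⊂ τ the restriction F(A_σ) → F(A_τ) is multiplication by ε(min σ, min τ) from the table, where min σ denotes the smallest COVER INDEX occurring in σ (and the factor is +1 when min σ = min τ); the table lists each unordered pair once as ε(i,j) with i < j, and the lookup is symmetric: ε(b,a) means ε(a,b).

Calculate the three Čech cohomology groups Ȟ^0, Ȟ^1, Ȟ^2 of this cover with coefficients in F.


Ȟ^0 = Z,  Ȟ^1 = 0,  Ȟ^2 = 0

nonempty overlaps:
  A1={{p},{q},{p,q},{p,r},{p,s},{p,t},{p,u},{q,r},{q,s},{q,t},{p,q,r},{p,q,s},{p,s,t},{q,s,t}} A2={{r},{s},{p,r},{p,s},{q,r},{q,s},{r,s},{r,t},{s,t},{p,q,r},{p,q,s},{p,s,t},{q,s,t},{r,s,t}} A3={{p},{q},{r},{p,q},{p,r},{p,s},{p,t},{p,u},{q,r},{q,s},{q,t},{r,s},{r,t},{p,q,r},{p,q,s},{p,s,t},{q,s,t},{r,s,t}} A4={{t},{u},{p,t},{p,u},{q,t},{r,t},{s,t},{p,s,t},{q,s,t},{r,s,t}}
  A12={{p,r},{p,s},{q,r},{q,s},{p,q,r},{p,q,s},{p,s,t},{q,s,t}} A13={{p},{q},{p,q},{p,r},{p,s},{p,t},{p,u},{q,r},{q,s},{q,t},{p,q,r},{p,q,s},{p,s,t},{q,s,t}} A14={{p,t},{p,u},{q,t},{p,s,t},{q,s,t}} A23={{r},{p,r},{p,s},{q,r},{q,s},{r,s},{r,t},{p,q,r},{p,q,s},{p,s,t},{q,s,t},{r,s,t}} A24={{r,t},{s,t},{p,s,t},{q,s,t},{r,s,t}} A34={{p,t},{p,u},{q,t},{r,t},{p,s,t},{q,s,t},{r,s,t}}
  A123={{p,r},{p,s},{q,r},{q,s},{p,q,r},{p,q,s},{p,s,t},{q,s,t}} A124={{p,s,t},{q,s,t}} A134={{p,t},{p,u},{q,t},{p,s,t},{q,s,t}} A234={{r,t},{p,s,t},{q,s,t},{r,s,t}}
  A1234={{p,s,t},{q,s,t}}
C dims 4,6,4,1; δ0: rk 3, SNF 1^3; δ1: rk 3, SNF 1^3; δ2: rk 1, SNF 1^1
degree 0: 4−3−0 = 1 → Ȟ^0 ≅ Z
degree 1: 6−3−3 = 0 → Ȟ^1 ≅ 0
degree 2: 4−1−3 = 0 → Ȟ^2 ≅ 0


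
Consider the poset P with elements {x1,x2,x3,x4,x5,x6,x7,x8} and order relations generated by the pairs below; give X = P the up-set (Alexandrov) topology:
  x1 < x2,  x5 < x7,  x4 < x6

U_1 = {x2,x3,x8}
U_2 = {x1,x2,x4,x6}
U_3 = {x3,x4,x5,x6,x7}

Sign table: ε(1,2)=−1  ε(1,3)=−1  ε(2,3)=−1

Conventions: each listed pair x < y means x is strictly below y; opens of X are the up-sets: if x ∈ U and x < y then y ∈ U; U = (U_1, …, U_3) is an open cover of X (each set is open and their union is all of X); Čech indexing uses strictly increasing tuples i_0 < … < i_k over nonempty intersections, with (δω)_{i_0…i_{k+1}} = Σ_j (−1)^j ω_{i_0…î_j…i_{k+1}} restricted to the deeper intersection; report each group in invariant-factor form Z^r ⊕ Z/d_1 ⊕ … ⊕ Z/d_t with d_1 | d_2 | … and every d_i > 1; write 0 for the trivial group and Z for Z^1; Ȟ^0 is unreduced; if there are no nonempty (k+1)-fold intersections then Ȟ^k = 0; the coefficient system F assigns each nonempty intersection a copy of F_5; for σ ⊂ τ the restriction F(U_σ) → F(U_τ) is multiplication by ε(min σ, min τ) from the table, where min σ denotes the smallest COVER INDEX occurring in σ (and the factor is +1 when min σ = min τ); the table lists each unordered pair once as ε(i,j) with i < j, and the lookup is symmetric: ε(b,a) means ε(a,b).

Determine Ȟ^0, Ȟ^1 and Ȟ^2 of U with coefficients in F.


Ȟ^0(U;F) ≅ 0, Ȟ^1(U;F) ≅ 0, Ȟ^2(U;F) ≅ 0

nerve of the cover:
  U12={x2} U13={x3} U23={x4,x6}
C dims 3,3; δ0: rk_F5 3
Ȟ^0 = (3 − 3) − 0 = 0, so Ȟ^0 ≅ 0
Ȟ^1 = (3 − 0) − 3 = 0, so Ȟ^1 ≅ 0
Ȟ^2 = (0 − 0) − 0 = 0, so Ȟ^2 ≅ 0


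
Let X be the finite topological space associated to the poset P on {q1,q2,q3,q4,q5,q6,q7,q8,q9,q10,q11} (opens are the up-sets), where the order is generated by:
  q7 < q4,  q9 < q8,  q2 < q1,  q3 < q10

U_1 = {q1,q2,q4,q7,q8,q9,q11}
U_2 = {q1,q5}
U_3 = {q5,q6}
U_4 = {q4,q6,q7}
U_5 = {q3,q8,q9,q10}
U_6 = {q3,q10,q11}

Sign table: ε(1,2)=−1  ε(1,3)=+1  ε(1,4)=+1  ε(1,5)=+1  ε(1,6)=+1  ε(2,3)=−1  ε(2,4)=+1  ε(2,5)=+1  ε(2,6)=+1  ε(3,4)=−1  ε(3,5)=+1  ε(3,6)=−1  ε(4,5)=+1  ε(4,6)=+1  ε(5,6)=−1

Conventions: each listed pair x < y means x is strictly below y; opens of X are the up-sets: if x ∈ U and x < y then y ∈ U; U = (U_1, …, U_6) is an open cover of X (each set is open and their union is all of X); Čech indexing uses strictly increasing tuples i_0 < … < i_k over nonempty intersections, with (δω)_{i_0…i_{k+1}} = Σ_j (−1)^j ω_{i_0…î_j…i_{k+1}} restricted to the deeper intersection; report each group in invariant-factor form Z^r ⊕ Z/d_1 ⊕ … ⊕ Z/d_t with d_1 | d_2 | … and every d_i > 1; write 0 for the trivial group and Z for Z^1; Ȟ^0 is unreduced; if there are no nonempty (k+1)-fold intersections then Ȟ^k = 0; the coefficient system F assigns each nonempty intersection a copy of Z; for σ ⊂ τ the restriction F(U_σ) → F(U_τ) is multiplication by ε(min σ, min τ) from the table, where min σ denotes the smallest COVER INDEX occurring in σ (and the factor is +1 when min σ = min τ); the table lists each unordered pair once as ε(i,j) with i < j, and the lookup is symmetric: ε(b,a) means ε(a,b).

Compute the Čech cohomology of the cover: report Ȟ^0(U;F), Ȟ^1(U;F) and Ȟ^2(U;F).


nonempty intersections:
  U12={q1} U14={q4,q7} U15={q8,q9} U16={q11} U23={q5} U34={q6} U56={q3,q10}
C dims 6,7; δ0: rk 6, SNF 1^5·2
Ȟ^0: (6−6)−0=0 ⇒ 0
Ȟ^1: (7−0)−6=1 plus torsion [2] ⇒ Z ⊕ Z/2
Ȟ^2: (0−0)−0=0 ⇒ 0

Ȟ^0(U;F) ≅ 0, Ȟ^1(U;F) ≅ Z ⊕ Z/2 and Ȟ^2(U;F) ≅ 0


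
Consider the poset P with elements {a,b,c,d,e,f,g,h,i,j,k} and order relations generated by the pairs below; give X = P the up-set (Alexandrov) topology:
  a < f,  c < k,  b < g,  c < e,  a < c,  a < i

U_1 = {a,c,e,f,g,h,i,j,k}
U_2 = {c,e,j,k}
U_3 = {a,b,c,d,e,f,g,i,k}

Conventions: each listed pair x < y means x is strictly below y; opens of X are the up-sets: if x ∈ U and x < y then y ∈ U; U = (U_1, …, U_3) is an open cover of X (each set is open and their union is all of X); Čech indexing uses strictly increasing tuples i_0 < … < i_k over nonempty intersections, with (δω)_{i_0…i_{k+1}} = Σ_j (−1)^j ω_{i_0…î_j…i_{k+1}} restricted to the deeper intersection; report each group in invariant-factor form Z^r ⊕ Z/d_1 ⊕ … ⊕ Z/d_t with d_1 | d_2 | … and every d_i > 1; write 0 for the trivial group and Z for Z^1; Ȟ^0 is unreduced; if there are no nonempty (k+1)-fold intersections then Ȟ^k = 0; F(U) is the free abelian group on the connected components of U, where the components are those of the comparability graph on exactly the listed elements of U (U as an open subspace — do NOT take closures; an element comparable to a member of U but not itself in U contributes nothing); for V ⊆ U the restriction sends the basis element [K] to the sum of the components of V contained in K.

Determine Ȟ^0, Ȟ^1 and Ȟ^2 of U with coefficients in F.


Ȟ^0 ≅ Z^5,  Ȟ^1 ≅ 0,  Ȟ^2 ≅ 0

cover nerve:
  U12={c,e,j,k} U13={a,c,e,f,g,i,k} U23={c,e,k}
  U123={c,e,k}
components per intersection:
  U1: {a,c,e,f,i,k} {g} {h} {j}
  U2: {c,e,k} {j}
  U3: {a,c,e,f,i,k} {b,g} {d}
  U12: {c,e,k} {j}
  U13: {a,c,e,f,i,k} {g}
  U23: {c,e,k}
  U123: {c,e,k}
C dims 9,5,1; δ0: rk 4, SNF 1^4; δ1: rk 1, SNF 1^1
Ȟ^0: (9−4)−0=5 ⇒ Z^5
Ȟ^1: (5−1)−4=0 ⇒ 0
Ȟ^2: (1−0)−1=0 ⇒ 0


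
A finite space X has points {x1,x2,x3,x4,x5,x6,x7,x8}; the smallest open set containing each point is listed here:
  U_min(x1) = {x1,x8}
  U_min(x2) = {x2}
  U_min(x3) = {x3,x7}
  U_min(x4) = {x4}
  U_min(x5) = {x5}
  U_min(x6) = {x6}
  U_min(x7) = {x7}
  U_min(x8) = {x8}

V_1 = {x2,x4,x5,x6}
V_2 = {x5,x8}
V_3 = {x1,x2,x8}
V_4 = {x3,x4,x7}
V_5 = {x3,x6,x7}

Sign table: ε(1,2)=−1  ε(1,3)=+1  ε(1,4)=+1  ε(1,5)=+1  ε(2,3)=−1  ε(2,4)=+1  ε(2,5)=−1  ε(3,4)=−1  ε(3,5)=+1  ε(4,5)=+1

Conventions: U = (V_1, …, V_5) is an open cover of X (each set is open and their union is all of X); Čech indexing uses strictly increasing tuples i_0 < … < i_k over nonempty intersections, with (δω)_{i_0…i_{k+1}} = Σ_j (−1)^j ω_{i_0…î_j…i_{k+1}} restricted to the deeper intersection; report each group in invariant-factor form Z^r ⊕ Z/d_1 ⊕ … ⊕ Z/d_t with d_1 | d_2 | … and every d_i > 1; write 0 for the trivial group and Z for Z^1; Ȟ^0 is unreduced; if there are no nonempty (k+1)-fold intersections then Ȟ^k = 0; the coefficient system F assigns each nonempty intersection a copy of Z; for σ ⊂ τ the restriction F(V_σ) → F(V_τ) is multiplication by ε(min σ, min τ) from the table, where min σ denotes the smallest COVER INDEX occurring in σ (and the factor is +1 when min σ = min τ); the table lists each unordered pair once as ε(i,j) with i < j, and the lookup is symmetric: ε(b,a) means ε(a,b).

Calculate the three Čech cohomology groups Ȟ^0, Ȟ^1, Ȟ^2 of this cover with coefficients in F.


Ȟ^0 = Z,  Ȟ^1 = Z^2,  Ȟ^2 = 0

nerve simplices:
  V12={x5} V13={x2} V14={x4} V15={x6} V23={x8} V45={x3,x7}
C dims 5,6; δ0: rk 4, SNF 1^4
degree 0: 5−4−0 = 1 → Ȟ^0 ≅ Z
degree 1: 6−0−4 = 2 → Ȟ^1 ≅ Z^2
degree 2: 0−0−0 = 0 → Ȟ^2 ≅ 0


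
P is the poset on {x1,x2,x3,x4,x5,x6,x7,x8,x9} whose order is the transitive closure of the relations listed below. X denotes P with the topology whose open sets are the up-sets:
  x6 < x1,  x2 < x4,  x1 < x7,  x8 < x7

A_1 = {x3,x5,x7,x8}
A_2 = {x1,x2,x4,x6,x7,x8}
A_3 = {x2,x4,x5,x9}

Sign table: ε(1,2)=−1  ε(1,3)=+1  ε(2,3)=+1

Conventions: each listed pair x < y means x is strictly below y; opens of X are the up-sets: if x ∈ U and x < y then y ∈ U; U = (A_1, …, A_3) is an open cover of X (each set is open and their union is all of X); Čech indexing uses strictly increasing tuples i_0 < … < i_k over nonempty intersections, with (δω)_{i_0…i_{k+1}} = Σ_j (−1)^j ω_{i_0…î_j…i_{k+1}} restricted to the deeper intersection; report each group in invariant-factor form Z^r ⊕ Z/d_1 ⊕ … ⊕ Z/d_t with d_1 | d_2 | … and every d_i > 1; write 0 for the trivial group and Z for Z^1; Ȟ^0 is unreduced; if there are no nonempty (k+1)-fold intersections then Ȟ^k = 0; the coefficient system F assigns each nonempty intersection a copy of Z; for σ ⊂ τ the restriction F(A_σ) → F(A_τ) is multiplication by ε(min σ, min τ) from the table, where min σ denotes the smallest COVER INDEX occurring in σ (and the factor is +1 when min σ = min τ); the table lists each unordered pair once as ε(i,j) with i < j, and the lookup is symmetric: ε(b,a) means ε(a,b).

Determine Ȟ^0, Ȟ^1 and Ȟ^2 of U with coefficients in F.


Ȟ^0 = 0,  Ȟ^1 = Z/2,  Ȟ^2 = 0

intersection data:
  A12={x7,x8} A13={x5} A23={x2,x4}
C dims 3,3; δ0: rk 3, SNF 1^2·2
Ȟ^0 = (3 − 3) − 0 = 0, so Ȟ^0 ≅ 0
Ȟ^1 = (3 − 0) − 3 = 0 plus torsion [2], so Ȟ^1 ≅ Z/2
Ȟ^2 = (0 − 0) − 0 = 0, so Ȟ^2 ≅ 0


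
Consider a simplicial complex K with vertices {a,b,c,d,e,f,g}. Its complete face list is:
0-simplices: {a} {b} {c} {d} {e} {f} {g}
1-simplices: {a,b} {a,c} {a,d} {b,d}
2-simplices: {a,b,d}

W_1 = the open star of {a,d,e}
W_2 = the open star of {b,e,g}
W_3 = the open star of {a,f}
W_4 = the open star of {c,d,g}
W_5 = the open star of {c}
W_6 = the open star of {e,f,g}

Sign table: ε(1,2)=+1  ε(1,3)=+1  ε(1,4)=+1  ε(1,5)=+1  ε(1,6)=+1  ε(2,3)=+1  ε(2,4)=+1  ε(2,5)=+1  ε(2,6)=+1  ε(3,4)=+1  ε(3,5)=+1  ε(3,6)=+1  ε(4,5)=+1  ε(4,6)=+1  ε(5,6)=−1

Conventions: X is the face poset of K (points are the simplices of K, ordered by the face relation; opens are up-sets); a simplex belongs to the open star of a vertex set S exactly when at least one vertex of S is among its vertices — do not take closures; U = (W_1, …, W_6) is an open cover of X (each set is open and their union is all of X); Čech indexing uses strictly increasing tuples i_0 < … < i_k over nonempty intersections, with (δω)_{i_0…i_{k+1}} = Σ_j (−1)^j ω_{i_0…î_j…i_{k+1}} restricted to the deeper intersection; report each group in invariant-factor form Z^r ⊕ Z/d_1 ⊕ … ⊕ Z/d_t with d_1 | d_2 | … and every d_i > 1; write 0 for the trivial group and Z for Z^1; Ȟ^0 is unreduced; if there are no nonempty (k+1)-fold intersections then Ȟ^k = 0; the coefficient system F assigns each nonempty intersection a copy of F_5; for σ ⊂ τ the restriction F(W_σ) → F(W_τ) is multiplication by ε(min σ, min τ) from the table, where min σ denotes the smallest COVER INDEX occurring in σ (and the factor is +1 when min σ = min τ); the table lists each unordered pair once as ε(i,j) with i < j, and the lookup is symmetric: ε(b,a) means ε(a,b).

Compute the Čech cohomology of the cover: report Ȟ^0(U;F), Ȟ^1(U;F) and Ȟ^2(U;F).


nerve simplices:
  W1={{a},{d},{e},{a,b},{a,c},{a,d},{b,d},{a,b,d}} W2={{b},{e},{g},{a,b},{b,d},{a,b,d}} W3={{a},{f},{a,b},{a,c},{a,d},{a,b,d}} W4={{c},{d},{g},{a,c},{a,d},{b,d},{a,b,d}} W5={{c},{a,c}} W6={{e},{f},{g}}
  W12={{e},{a,b},{b,d},{a,b,d}} W13={{a},{a,b},{a,c},{a,d},{a,b,d}} W14={{d},{a,c},{a,d},{b,d},{a,b,d}} W15={{a,c}} W16={{e}} W23={{a,b},{a,b,d}} W24={{g},{b,d},{a,b,d}} W26={{e},{g}} W34={{a,c},{a,d},{a,b,d}} W35={{a,c}} W36={{f}} W45={{c},{a,c}} W46={{g}}
  W123={{a,b},{a,b,d}} W124={{b,d},{a,b,d}} W126={{e}} W134={{a,c},{a,d},{a,b,d}} W135={{a,c}} W145={{a,c}} W234={{a,b,d}} W246={{g}} W345={{a,c}}
  W1234={{a,b,d}} W1345={{a,c}}
C dims 6,13,9,2; δ0: rk_F5 5; δ1: rk_F5 7; δ2: rk_F5 2
degree 0: 6−5−0 = 1 → Ȟ^0 ≅ Z/5
degree 1: 13−7−5 = 1 → Ȟ^1 ≅ Z/5
degree 2: 9−2−7 = 0 → Ȟ^2 ≅ 0

Ȟ^0 ≅ Z/5; Ȟ^1 ≅ Z/5; Ȟ^2 ≅ 0


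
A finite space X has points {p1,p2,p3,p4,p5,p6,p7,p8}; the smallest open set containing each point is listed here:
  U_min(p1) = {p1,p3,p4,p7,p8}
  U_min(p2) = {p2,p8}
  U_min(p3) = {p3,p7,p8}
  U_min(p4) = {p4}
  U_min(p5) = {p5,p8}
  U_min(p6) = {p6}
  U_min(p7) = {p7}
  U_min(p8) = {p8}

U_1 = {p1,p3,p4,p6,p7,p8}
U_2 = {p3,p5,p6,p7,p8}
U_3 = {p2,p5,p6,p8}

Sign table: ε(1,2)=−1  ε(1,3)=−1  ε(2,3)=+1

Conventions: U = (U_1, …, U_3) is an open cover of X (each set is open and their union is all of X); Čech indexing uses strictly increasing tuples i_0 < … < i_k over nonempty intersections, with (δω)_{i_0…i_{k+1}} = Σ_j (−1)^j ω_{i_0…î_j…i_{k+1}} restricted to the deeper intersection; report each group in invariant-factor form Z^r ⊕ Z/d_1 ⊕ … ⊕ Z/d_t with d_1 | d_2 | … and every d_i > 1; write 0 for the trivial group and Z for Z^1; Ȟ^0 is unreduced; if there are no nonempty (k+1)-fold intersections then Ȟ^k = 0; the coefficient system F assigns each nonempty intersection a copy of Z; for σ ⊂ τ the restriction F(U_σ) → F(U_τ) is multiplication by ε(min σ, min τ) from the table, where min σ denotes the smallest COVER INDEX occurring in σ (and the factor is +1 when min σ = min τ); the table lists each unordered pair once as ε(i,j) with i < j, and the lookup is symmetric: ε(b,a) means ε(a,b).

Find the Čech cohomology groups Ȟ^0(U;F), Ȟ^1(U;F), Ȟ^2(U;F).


Ȟ^0 = Z, Ȟ^1 = 0 and Ȟ^2 = 0

nerve of the cover:
  U12={p3,p6,p7,p8} U13={p6,p8} U23={p5,p6,p8}
  U123={p6,p8}
C dims 3,3,1; δ0: rk 2, SNF 1^2; δ1: rk 1, SNF 1^1
Ȟ^0 = (3 − 2) − 0 = 1, so Ȟ^0 ≅ Z
Ȟ^1 = (3 − 1) − 2 = 0, so Ȟ^1 ≅ 0
Ȟ^2 = (1 − 0) − 1 = 0, so Ȟ^2 ≅ 0


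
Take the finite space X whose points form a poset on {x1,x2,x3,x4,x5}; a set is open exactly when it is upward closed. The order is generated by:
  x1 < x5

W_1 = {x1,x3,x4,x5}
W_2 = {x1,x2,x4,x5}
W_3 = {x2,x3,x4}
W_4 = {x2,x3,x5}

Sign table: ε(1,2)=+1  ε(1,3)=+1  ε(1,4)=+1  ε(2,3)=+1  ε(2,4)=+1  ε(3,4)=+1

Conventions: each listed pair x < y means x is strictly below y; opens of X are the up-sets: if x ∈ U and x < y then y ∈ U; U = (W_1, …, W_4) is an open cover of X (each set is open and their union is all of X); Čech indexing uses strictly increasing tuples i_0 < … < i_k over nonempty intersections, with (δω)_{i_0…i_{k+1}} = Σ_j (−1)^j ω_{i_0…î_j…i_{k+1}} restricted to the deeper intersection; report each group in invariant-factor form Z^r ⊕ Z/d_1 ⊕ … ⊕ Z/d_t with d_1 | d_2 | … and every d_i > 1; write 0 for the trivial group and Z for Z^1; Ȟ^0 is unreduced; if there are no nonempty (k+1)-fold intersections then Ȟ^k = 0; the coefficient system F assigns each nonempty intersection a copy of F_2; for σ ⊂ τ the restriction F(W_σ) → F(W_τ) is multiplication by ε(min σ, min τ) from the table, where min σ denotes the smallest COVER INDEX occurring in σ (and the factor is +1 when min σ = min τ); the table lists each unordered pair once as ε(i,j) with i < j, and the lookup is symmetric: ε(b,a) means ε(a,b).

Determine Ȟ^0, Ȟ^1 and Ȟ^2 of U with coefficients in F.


nonempty overlaps:
  W12={x1,x4,x5} W13={x3,x4} W14={x3,x5} W23={x2,x4} W24={x2,x5} W34={x2,x3}
  W123={x4} W124={x5} W134={x3} W234={x2}
C dims 4,6,4; δ0: rk_F2 3; δ1: rk_F2 3
degree 0: 4−3−0 = 1 → Ȟ^0 ≅ Z/2
degree 1: 6−3−3 = 0 → Ȟ^1 ≅ 0
degree 2: 4−0−3 = 1 → Ȟ^2 ≅ Z/2

Ȟ^0(U;F) ≅ Z/2, Ȟ^1(U;F) ≅ 0, Ȟ^2(U;F) ≅ Z/2


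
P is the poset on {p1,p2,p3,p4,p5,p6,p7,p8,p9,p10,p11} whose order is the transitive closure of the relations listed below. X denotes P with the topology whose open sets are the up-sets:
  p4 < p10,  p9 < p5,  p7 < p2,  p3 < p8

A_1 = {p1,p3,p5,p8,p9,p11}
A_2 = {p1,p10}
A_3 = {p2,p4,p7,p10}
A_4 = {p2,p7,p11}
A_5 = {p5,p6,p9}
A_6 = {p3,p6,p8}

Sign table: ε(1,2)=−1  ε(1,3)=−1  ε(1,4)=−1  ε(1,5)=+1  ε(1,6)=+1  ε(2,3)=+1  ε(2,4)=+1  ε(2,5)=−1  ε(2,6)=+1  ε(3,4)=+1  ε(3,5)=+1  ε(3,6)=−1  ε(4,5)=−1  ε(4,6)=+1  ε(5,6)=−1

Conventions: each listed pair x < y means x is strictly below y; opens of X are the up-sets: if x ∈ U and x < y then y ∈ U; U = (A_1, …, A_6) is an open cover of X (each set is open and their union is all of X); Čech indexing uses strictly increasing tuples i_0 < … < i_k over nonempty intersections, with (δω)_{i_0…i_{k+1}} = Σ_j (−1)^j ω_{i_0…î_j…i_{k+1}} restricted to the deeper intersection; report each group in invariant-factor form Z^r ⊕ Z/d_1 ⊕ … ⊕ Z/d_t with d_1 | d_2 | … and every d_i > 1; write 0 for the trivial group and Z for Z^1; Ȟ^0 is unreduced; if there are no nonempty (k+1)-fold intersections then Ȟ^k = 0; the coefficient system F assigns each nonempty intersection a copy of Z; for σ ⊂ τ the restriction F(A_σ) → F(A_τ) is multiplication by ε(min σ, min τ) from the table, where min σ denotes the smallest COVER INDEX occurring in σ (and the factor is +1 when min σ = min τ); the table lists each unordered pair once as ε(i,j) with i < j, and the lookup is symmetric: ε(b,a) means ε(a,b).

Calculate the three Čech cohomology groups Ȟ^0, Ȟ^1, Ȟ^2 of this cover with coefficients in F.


Ȟ^0 = 0; Ȟ^1 = Z ⊕ Z/2; Ȟ^2 = 0

intersection data:
  A12={p1} A14={p11} A15={p5,p9} A16={p3,p8} A23={p10} A34={p2,p7} A56={p6}
C dims 6,7; δ0: rk 6, SNF 1^5·2
Ȟ^0 = (6 − 6) − 0 = 0, so Ȟ^0 ≅ 0
Ȟ^1 = (7 − 0) − 6 = 1 plus torsion [2], so Ȟ^1 ≅ Z ⊕ Z/2
Ȟ^2 = (0 − 0) − 0 = 0, so Ȟ^2 ≅ 0


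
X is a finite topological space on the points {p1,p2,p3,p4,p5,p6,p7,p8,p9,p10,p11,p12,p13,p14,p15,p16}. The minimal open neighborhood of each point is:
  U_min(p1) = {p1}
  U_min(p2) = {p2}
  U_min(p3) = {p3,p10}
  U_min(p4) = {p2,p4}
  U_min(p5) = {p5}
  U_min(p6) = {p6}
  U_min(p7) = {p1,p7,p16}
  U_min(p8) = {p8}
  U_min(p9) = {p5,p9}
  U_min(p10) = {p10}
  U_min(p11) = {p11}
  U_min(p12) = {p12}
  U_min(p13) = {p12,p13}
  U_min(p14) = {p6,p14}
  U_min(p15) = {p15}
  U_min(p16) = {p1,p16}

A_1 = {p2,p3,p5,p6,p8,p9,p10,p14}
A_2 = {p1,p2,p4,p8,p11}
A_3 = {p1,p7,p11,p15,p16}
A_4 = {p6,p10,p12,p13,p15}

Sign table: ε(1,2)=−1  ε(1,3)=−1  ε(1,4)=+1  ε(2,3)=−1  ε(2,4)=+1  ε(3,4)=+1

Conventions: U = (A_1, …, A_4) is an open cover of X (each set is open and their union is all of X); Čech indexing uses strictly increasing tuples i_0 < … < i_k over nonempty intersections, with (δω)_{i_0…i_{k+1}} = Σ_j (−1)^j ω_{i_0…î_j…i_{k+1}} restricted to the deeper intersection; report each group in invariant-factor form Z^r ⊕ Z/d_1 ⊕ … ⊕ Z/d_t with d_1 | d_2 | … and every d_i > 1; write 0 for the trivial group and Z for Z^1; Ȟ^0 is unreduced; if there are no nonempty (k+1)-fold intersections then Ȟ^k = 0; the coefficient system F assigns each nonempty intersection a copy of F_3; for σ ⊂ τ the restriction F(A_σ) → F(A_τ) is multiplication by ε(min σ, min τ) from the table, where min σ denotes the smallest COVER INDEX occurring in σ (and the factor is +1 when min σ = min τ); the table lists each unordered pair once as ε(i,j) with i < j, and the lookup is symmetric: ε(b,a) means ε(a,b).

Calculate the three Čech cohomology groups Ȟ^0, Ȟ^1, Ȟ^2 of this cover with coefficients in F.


cover nerve:
  A12={p2,p8} A14={p6,p10} A23={p1,p11} A34={p15}
C dims 4,4; δ0: rk_F3 3
Ȟ^0: (4−3)−0=1 ⇒ Z/3
Ȟ^1: (4−0)−3=1 ⇒ Z/3
Ȟ^2: (0−0)−0=0 ⇒ 0

Ȟ^0(U;F) ≅ Z/3, Ȟ^1(U;F) ≅ Z/3 and Ȟ^2(U;F) ≅ 0


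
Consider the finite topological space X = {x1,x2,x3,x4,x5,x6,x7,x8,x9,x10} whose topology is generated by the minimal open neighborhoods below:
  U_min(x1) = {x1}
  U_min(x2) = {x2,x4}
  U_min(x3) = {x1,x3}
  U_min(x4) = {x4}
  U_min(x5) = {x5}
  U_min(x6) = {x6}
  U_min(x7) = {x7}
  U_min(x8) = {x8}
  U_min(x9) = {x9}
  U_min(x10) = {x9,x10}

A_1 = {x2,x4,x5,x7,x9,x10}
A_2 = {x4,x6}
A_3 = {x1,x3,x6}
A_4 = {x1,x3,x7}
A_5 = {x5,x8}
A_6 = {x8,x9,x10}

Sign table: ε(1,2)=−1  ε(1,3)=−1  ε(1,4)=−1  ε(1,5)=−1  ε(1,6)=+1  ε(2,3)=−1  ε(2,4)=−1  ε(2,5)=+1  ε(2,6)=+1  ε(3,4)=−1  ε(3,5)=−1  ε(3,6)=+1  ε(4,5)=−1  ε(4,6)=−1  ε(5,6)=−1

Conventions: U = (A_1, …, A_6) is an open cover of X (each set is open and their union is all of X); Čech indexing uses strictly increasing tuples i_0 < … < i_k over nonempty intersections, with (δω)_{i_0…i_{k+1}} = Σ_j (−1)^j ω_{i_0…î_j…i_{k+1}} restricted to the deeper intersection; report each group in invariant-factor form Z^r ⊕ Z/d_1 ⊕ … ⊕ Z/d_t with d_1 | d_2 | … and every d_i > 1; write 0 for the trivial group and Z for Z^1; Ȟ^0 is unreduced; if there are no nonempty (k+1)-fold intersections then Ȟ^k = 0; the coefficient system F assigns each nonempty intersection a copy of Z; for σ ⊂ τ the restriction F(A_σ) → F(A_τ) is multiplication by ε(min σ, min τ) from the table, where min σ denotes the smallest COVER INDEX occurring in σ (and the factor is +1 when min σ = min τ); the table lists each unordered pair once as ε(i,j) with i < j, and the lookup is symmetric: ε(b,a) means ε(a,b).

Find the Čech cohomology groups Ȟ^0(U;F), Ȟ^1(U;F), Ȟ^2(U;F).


nonempty overlaps:
  A12={x4} A14={x7} A15={x5} A16={x9,x10} A23={x6} A34={x1,x3} A56={x8}
C dims 6,7; δ0: rk 5, SNF 1^5
degree 0: 6−5−0 = 1 → Ȟ^0 ≅ Z
degree 1: 7−0−5 = 2 → Ȟ^1 ≅ Z^2
degree 2: 0−0−0 = 0 → Ȟ^2 ≅ 0

Ȟ^0(U;F) ≅ Z,  Ȟ^1(U;F) ≅ Z^2,  Ȟ^2(U;F) ≅ 0


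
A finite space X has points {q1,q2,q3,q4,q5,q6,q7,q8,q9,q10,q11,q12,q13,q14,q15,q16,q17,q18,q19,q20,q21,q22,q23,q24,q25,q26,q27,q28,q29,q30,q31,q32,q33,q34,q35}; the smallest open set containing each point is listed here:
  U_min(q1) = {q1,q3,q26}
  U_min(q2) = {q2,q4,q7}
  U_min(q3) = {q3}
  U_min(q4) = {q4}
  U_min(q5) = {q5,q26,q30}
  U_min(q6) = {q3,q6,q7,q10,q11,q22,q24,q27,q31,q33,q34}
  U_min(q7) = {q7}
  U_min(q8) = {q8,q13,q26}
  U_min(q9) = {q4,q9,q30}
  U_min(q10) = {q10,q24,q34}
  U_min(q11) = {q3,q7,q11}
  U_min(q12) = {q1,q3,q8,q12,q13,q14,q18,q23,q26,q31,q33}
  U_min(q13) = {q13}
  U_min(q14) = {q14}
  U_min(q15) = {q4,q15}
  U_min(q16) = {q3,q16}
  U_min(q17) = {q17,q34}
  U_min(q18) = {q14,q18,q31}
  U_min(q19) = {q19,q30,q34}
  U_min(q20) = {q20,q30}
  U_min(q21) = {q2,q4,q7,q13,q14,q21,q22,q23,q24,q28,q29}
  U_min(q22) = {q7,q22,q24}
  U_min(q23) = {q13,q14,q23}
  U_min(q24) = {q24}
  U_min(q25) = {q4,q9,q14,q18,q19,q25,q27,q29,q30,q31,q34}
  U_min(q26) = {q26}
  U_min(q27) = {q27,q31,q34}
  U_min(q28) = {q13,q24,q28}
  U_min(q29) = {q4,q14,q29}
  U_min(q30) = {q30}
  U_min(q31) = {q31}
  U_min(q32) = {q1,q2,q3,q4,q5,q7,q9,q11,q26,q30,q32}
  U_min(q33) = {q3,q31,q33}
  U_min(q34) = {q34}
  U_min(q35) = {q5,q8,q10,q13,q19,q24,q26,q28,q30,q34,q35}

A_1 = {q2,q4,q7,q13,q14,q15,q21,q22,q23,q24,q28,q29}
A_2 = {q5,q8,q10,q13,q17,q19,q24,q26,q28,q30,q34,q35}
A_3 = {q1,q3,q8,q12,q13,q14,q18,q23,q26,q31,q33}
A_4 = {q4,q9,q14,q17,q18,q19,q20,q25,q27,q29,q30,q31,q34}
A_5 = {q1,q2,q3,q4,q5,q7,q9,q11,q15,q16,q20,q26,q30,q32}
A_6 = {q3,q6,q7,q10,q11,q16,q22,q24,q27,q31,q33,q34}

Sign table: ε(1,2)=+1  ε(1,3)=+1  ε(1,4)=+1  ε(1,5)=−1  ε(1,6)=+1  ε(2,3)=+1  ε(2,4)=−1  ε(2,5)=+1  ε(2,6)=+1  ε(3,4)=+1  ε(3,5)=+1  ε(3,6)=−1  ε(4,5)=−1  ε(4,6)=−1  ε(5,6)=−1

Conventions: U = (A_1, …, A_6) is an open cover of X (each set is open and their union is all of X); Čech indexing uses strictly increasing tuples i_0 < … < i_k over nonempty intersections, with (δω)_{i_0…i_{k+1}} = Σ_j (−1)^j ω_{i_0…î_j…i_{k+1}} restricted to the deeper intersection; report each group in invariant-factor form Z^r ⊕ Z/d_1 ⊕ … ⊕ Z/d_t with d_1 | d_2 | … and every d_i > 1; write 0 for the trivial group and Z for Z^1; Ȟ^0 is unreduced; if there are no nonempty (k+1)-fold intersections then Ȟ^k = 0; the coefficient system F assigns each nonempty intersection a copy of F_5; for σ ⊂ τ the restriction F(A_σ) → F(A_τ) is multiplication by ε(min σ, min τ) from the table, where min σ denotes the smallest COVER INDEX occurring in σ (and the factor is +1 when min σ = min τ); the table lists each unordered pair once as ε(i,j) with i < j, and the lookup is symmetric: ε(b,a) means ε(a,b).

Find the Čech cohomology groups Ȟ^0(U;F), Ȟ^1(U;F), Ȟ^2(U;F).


Ȟ^0(U;F) ≅ 0, Ȟ^1(U;F) ≅ 0, Ȟ^2(U;F) ≅ Z/5

nonempty intersections:
  A12={q13,q24,q28} A13={q13,q14,q23} A14={q4,q14,q29} A15={q2,q4,q7,q15} A16={q7,q22,q24} A23={q8,q13,q26} A24={q17,q19,q30,q34} A25={q5,q26,q30} A26={q10,q24,q34} A34={q14,q18,q31} A35={q1,q3,q26} A36={q3,q31,q33} A45={q4,q9,q20,q30} A46={q27,q31,q34} A56={q3,q7,q11,q16}
  A123={q13} A126={q24} A134={q14} A145={q4} A156={q7} A235={q26} A245={q30} A246={q34} A346={q31} A356={q3}
C dims 6,15,10; δ0: rk_F5 6; δ1: rk_F5 9
Ȟ^0: (6−6)−0=0 ⇒ 0
Ȟ^1: (15−9)−6=0 ⇒ 0
Ȟ^2: (10−0)−9=1 ⇒ Z/5


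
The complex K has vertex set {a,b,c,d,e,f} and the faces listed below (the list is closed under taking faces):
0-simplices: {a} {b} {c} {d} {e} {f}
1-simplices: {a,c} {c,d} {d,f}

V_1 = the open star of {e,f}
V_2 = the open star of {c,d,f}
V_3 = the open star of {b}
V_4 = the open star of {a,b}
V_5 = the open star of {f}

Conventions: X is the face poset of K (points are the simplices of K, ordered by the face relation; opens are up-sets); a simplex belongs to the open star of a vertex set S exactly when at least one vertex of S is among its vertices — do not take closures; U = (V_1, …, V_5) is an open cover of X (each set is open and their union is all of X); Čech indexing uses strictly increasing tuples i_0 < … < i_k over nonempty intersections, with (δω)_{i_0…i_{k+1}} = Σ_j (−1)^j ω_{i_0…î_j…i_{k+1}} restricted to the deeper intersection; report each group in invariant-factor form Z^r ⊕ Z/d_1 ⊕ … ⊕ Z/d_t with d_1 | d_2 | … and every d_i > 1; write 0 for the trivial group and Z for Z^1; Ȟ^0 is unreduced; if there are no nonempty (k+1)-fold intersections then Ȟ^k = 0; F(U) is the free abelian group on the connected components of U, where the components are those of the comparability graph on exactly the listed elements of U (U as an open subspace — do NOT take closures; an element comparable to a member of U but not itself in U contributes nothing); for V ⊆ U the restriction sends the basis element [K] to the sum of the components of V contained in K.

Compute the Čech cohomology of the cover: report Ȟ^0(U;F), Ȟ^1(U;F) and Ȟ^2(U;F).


Ȟ^0 ≅ Z^3; Ȟ^1 ≅ 0; Ȟ^2 ≅ 0

nonempty intersections:
  V1={{e},{f},{d,f}} V2={{c},{d},{f},{a,c},{c,d},{d,f}} V3={{b}} V4={{a},{b},{a,c}} V5={{f},{d,f}}
  V12={{f},{d,f}} V15={{f},{d,f}} V24={{a,c}} V25={{f},{d,f}} V34={{b}}
  V125={{f},{d,f}}
components per intersection:
  V1: {{e}} {{f},{d,f}}
  V2: {{c},{d},{f},{a,c},{c,d},{d,f}}
  V3: {{b}}
  V4: {{a},{a,c}} {{b}}
  V5: {{f},{d,f}}
  V12: {{f},{d,f}}
  V15: {{f},{d,f}}
  V24: {{a,c}}
  V25: {{f},{d,f}}
  V34: {{b}}
  V125: {{f},{d,f}}
C dims 7,5,1; δ0: rk 4, SNF 1^4; δ1: rk 1, SNF 1^1
Ȟ^0: (7−4)−0=3 ⇒ Z^3
Ȟ^1: (5−1)−4=0 ⇒ 0
Ȟ^2: (1−0)−1=0 ⇒ 0


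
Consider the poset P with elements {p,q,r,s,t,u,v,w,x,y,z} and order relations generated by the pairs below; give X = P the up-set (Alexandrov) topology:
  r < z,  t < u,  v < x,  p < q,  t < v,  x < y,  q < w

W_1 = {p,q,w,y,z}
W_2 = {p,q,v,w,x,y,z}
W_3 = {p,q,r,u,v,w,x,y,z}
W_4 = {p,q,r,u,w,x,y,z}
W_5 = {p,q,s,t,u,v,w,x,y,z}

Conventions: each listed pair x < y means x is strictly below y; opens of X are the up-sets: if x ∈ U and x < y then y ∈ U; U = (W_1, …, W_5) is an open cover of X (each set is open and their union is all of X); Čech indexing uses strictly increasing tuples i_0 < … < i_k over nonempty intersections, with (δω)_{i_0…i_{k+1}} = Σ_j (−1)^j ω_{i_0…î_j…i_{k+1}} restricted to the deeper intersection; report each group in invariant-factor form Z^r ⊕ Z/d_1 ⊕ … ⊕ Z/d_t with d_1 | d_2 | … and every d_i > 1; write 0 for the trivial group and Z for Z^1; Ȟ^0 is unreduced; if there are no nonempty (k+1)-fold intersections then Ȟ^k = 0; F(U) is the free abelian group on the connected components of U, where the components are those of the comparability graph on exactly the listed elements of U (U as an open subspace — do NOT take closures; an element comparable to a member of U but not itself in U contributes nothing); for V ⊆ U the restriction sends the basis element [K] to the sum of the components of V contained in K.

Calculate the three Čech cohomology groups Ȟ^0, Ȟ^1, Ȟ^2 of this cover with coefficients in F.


Ȟ^0 ≅ Z^4; Ȟ^1 ≅ 0; Ȟ^2 ≅ 0

nerve of the cover:
  W12={p,q,w,y,z} W13={p,q,w,y,z} W14={p,q,w,y,z} W15={p,q,w,y,z} W23={p,q,v,w,x,y,z} W24={p,q,w,x,y,z} W25={p,q,v,w,x,y,z} W34={p,q,r,u,w,x,y,z} W35={p,q,u,v,w,x,y,z} W45={p,q,u,w,x,y,z}
  W123={p,q,w,y,z} W124={p,q,w,y,z} W125={p,q,w,y,z} W134={p,q,w,y,z} W135={p,q,w,y,z} W145={p,q,w,y,z} W234={p,q,w,x,y,z} W235={p,q,v,w,x,y,z} W245={p,q,w,x,y,z} W345={p,q,u,w,x,y,z}
  W1234={p,q,w,y,z} W1235={p,q,w,y,z} W1245={p,q,w,y,z} W1345={p,q,w,y,z} W2345={p,q,w,x,y,z}
  W12345={p,q,w,y,z}
components per intersection:
  W1: {p,q,w} {y} {z}
  W2: {p,q,w} {v,x,y} {z}
  W3: {p,q,w} {r,z} {u} {v,x,y}
  W4: {p,q,w} {r,z} {u} {x,y}
  W5: {p,q,w} {s} {t,u,v,x,y} {z}
  W12: {p,q,w} {y} {z}
  W13: {p,q,w} {y} {z}
  W14: {p,q,w} {y} {z}
  W15: {p,q,w} {y} {z}
  W23: {p,q,w} {v,x,y} {z}
  W24: {p,q,w} {x,y} {z}
  W25: {p,q,w} {v,x,y} {z}
  W34: {p,q,w} {r,z} {u} {x,y}
  W35: {p,q,w} {u} {v,x,y} {z}
  W45: {p,q,w} {u} {x,y} {z}
  W123: {p,q,w} {y} {z}
  W124: {p,q,w} {y} {z}
  W125: {p,q,w} {y} {z}
  W134: {p,q,w} {y} {z}
  W135: {p,q,w} {y} {z}
  W145: {p,q,w} {y} {z}
  W234: {p,q,w} {x,y} {z}
  W235: {p,q,w} {v,x,y} {z}
  W245: {p,q,w} {x,y} {z}
  W345: {p,q,w} {u} {x,y} {z}
  W1234: {p,q,w} {y} {z}
  W1235: {p,q,w} {y} {z}
  W1245: {p,q,w} {y} {z}
  W1345: {p,q,w} {y} {z}
  W2345: {p,q,w} {x,y} {z}
  W12345: {p,q,w} {y} {z}
C dims 18,33,31,15; δ0: rk 14, SNF 1^14; δ1: rk 19, SNF 1^19; δ2: rk 12, SNF 1^12
Ȟ^0 = (18 − 14) − 0 = 4, so Ȟ^0 ≅ Z^4
Ȟ^1 = (33 − 19) − 14 = 0, so Ȟ^1 ≅ 0
Ȟ^2 = (31 − 12) − 19 = 0, so Ȟ^2 ≅ 0


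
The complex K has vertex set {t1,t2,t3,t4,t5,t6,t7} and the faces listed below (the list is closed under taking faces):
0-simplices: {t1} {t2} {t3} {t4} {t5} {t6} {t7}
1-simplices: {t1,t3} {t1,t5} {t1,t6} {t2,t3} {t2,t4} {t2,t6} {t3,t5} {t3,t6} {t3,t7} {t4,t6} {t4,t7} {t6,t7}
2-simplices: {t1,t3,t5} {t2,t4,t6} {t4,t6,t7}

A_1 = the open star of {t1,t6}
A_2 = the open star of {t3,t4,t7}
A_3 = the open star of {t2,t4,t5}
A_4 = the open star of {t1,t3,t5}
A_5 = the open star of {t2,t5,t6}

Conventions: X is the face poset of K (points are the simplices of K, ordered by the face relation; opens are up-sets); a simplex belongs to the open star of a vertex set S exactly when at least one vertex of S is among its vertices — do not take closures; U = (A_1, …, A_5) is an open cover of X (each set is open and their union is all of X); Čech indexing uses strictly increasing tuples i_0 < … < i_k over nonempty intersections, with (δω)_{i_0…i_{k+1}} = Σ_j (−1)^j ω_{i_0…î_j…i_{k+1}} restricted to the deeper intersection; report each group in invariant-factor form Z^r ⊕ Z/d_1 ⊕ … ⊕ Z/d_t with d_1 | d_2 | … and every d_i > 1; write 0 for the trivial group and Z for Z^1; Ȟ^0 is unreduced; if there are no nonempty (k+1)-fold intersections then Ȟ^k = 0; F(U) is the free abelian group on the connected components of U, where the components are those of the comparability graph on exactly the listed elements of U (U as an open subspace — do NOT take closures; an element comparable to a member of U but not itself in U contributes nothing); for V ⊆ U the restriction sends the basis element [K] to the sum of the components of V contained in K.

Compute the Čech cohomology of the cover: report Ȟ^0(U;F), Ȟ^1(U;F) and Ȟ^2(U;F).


nerve simplices:
  A1={{t1},{t6},{t1,t3},{t1,t5},{t1,t6},{t2,t6},{t3,t6},{t4,t6},{t6,t7},{t1,t3,t5},{t2,t4,t6},{t4,t6,t7}} A2={{t3},{t4},{t7},{t1,t3},{t2,t3},{t2,t4},{t3,t5},{t3,t6},{t3,t7},{t4,t6},{t4,t7},{t6,t7},{t1,t3,t5},{t2,t4,t6},{t4,t6,t7}} A3={{t2},{t4},{t5},{t1,t5},{t2,t3},{t2,t4},{t2,t6},{t3,t5},{t4,t6},{t4,t7},{t1,t3,t5},{t2,t4,t6},{t4,t6,t7}} A4={{t1},{t3},{t5},{t1,t3},{t1,t5},{t1,t6},{t2,t3},{t3,t5},{t3,t6},{t3,t7},{t1,t3,t5}} A5={{t2},{t5},{t6},{t1,t5},{t1,t6},{t2,t3},{t2,t4},{t2,t6},{t3,t5},{t3,t6},{t4,t6},{t6,t7},{t1,t3,t5},{t2,t4,t6},{t4,t6,t7}}
  A12={{t1,t3},{t3,t6},{t4,t6},{t6,t7},{t1,t3,t5},{t2,t4,t6},{t4,t6,t7}} A13={{t1,t5},{t2,t6},{t4,t6},{t1,t3,t5},{t2,t4,t6},{t4,t6,t7}} A14={{t1},{t1,t3},{t1,t5},{t1,t6},{t3,t6},{t1,t3,t5}} A15={{t6},{t1,t5},{t1,t6},{t2,t6},{t3,t6},{t4,t6},{t6,t7},{t1,t3,t5},{t2,t4,t6},{t4,t6,t7}} A23={{t4},{t2,t3},{t2,t4},{t3,t5},{t4,t6},{t4,t7},{t1,t3,t5},{t2,t4,t6},{t4,t6,t7}} A24={{t3},{t1,t3},{t2,t3},{t3,t5},{t3,t6},{t3,t7},{t1,t3,t5}} A25={{t2,t3},{t2,t4},{t3,t5},{t3,t6},{t4,t6},{t6,t7},{t1,t3,t5},{t2,t4,t6},{t4,t6,t7}} A34={{t5},{t1,t5},{t2,t3},{t3,t5},{t1,t3,t5}} A35={{t2},{t5},{t1,t5},{t2,t3},{t2,t4},{t2,t6},{t3,t5},{t4,t6},{t1,t3,t5},{t2,t4,t6},{t4,t6,t7}} A45={{t5},{t1,t5},{t1,t6},{t2,t3},{t3,t5},{t3,t6},{t1,t3,t5}}
  A123={{t4,t6},{t1,t3,t5},{t2,t4,t6},{t4,t6,t7}} A124={{t1,t3},{t3,t6},{t1,t3,t5}} A125={{t3,t6},{t4,t6},{t6,t7},{t1,t3,t5},{t2,t4,t6},{t4,t6,t7}} A134={{t1,t5},{t1,t3,t5}} A135={{t1,t5},{t2,t6},{t4,t6},{t1,t3,t5},{t2,t4,t6},{t4,t6,t7}} A145={{t1,t5},{t1,t6},{t3,t6},{t1,t3,t5}} A234={{t2,t3},{t3,t5},{t1,t3,t5}} A235={{t2,t3},{t2,t4},{t3,t5},{t4,t6},{t1,t3,t5},{t2,t4,t6},{t4,t6,t7}} A245={{t2,t3},{t3,t5},{t3,t6},{t1,t3,t5}} A345={{t5},{t1,t5},{t2,t3},{t3,t5},{t1,t3,t5}}
  A1234={{t1,t3,t5}} A1235={{t4,t6},{t1,t3,t5},{t2,t4,t6},{t4,t6,t7}} A1245={{t3,t6},{t1,t3,t5}} A1345={{t1,t5},{t1,t3,t5}} A2345={{t2,t3},{t3,t5},{t1,t3,t5}}
  A12345={{t1,t3,t5}}
components per intersection:
  A1: {{t1},{t6},{t1,t3},{t1,t5},{t1,t6},{t2,t6},{t3,t6},{t4,t6},{t6,t7},{t1,t3,t5},{t2,t4,t6},{t4,t6,t7}}
  A2: {{t3},{t4},{t7},{t1,t3},{t2,t3},{t2,t4},{t3,t5},{t3,t6},{t3,t7},{t4,t6},{t4,t7},{t6,t7},{t1,t3,t5},{t2,t4,t6},{t4,t6,t7}}
  A3: {{t2},{t4},{t2,t3},{t2,t4},{t2,t6},{t4,t6},{t4,t7},{t2,t4,t6},{t4,t6,t7}} {{t5},{t1,t5},{t3,t5},{t1,t3,t5}}
  A4: {{t1},{t3},{t5},{t1,t3},{t1,t5},{t1,t6},{t2,t3},{t3,t5},{t3,t6},{t3,t7},{t1,t3,t5}}
  A5: {{t2},{t6},{t1,t6},{t2,t3},{t2,t4},{t2,t6},{t3,t6},{t4,t6},{t6,t7},{t2,t4,t6},{t4,t6,t7}} {{t5},{t1,t5},{t3,t5},{t1,t3,t5}}
  A12: {{t1,t3},{t1,t3,t5}} {{t3,t6}} {{t4,t6},{t6,t7},{t2,t4,t6},{t4,t6,t7}}
  A13: {{t1,t5},{t1,t3,t5}} {{t2,t6},{t4,t6},{t2,t4,t6},{t4,t6,t7}}
  A14: {{t1},{t1,t3},{t1,t5},{t1,t6},{t1,t3,t5}} {{t3,t6}}
  A15: {{t6},{t1,t6},{t2,t6},{t3,t6},{t4,t6},{t6,t7},{t2,t4,t6},{t4,t6,t7}} {{t1,t5},{t1,t3,t5}}
  A23: {{t4},{t2,t4},{t4,t6},{t4,t7},{t2,t4,t6},{t4,t6,t7}} {{t2,t3}} {{t3,t5},{t1,t3,t5}}
  A24: {{t3},{t1,t3},{t2,t3},{t3,t5},{t3,t6},{t3,t7},{t1,t3,t5}}
  A25: {{t2,t3}} {{t2,t4},{t4,t6},{t6,t7},{t2,t4,t6},{t4,t6,t7}} {{t3,t5},{t1,t3,t5}} {{t3,t6}}
  A34: {{t5},{t1,t5},{t3,t5},{t1,t3,t5}} {{t2,t3}}
  A35: {{t2},{t2,t3},{t2,t4},{t2,t6},{t4,t6},{t2,t4,t6},{t4,t6,t7}} {{t5},{t1,t5},{t3,t5},{t1,t3,t5}}
  A45: {{t5},{t1,t5},{t3,t5},{t1,t3,t5}} {{t1,t6}} {{t2,t3}} {{t3,t6}}
  A123: {{t4,t6},{t2,t4,t6},{t4,t6,t7}} {{t1,t3,t5}}
  A124: {{t1,t3},{t1,t3,t5}} {{t3,t6}}
  A125: {{t3,t6}} {{t4,t6},{t6,t7},{t2,t4,t6},{t4,t6,t7}} {{t1,t3,t5}}
  A134: {{t1,t5},{t1,t3,t5}}
  A135: {{t1,t5},{t1,t3,t5}} {{t2,t6},{t4,t6},{t2,t4,t6},{t4,t6,t7}}
  A145: {{t1,t5},{t1,t3,t5}} {{t1,t6}} {{t3,t6}}
  A234: {{t2,t3}} {{t3,t5},{t1,t3,t5}}
  A235: {{t2,t3}} {{t2,t4},{t4,t6},{t2,t4,t6},{t4,t6,t7}} {{t3,t5},{t1,t3,t5}}
  A245: {{t2,t3}} {{t3,t5},{t1,t3,t5}} {{t3,t6}}
  A345: {{t5},{t1,t5},{t3,t5},{t1,t3,t5}} {{t2,t3}}
  A1234: {{t1,t3,t5}}
  A1235: {{t4,t6},{t2,t4,t6},{t4,t6,t7}} {{t1,t3,t5}}
  A1245: {{t3,t6}} {{t1,t3,t5}}
  A1345: {{t1,t5},{t1,t3,t5}}
  A2345: {{t2,t3}} {{t3,t5},{t1,t3,t5}}
  A12345: {{t1,t3,t5}}
C dims 7,25,23,8; δ0: rk 6, SNF 1^6; δ1: rk 16, SNF 1^16; δ2: rk 7, SNF 1^7
degree 0: 7−6−0 = 1 → Ȟ^0 ≅ Z
degree 1: 25−16−6 = 3 → Ȟ^1 ≅ Z^3
degree 2: 23−7−16 = 0 → Ȟ^2 ≅ 0

Ȟ^0 = Z; Ȟ^1 = Z^3; Ȟ^2 = 0


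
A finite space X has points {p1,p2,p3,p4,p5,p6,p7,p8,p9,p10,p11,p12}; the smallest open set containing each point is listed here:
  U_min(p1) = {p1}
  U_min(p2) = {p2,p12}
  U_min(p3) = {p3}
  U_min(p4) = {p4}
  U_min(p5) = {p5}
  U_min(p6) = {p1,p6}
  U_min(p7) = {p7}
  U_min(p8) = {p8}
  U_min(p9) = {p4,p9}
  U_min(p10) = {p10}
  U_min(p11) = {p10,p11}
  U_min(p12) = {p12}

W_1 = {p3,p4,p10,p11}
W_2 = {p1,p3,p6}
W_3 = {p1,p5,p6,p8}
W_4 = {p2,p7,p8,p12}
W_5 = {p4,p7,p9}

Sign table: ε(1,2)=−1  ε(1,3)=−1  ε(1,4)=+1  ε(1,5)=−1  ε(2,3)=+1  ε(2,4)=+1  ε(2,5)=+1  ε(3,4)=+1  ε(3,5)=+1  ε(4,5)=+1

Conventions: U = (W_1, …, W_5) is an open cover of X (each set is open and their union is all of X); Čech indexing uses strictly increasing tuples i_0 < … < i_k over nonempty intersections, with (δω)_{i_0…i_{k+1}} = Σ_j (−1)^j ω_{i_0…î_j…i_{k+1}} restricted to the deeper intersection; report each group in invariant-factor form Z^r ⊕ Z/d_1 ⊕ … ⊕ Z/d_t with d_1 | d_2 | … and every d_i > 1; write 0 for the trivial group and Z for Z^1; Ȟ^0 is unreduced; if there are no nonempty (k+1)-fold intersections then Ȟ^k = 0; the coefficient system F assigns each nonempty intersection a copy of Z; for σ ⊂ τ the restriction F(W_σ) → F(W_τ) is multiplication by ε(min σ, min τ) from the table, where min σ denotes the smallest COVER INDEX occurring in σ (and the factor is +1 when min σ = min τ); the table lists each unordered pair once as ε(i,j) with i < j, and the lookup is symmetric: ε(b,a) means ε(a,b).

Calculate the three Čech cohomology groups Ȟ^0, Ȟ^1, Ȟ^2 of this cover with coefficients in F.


Ȟ^0 ≅ Z; Ȟ^1 ≅ Z; Ȟ^2 ≅ 0

nerve of the cover:
  W12={p3} W15={p4} W23={p1,p6} W34={p8} W45={p7}
C dims 5,5; δ0: rk 4, SNF 1^4
Ȟ^0 = (5 − 4) − 0 = 1, so Ȟ^0 ≅ Z
Ȟ^1 = (5 − 0) − 4 = 1, so Ȟ^1 ≅ Z
Ȟ^2 = (0 − 0) − 0 = 0, so Ȟ^2 ≅ 0
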